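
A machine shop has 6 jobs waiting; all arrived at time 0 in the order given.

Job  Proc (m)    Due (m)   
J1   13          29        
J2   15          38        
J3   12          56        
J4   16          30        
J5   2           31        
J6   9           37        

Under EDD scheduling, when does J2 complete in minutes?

EDD (increasing due date): J1 J4 J5 J6 J2 J3.
J1: 0→13
J4: 13→29
J5: 29→31
J6: 31→40
J2: 40→55

55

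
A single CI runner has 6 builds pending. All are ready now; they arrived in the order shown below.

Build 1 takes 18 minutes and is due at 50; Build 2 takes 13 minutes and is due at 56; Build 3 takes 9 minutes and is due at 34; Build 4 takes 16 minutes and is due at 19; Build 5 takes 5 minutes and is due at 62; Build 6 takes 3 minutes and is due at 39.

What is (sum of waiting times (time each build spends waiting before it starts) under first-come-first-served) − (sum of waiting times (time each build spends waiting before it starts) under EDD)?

FIFO (arrival order): Build 1 Build 2 Build 3 Build 4 Build 5 Build 6.
Build 1: waits 0, runs 0→18
Build 2: waits 18, runs 18→31
Build 3: waits 31, runs 31→40
Build 4: waits 40, runs 40→56
Build 5: waits 56, runs 56→61
Build 6: waits 61, runs 61→64
Sum = 0+18+31+40+56+61 = 206.
EDD (increasing due date): Build 4 Build 3 Build 6 Build 1 Build 2 Build 5.
Build 4: waits 0, runs 0→16
Build 3: waits 16, runs 16→25
Build 6: waits 25, runs 25→28
Build 1: waits 28, runs 28→46
Build 2: waits 46, runs 46→59
Build 5: waits 59, runs 59→64
Sum = 0+16+25+28+46+59 = 174.
Difference = 206 − 174 = 32.

32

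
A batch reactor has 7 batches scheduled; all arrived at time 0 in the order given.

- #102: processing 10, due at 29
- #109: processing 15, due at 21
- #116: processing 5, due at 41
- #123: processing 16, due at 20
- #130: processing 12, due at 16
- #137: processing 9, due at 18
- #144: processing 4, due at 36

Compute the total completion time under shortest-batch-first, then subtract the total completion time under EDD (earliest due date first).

SPT (increasing processing time): #144 #116 #137 #102 #130 #109 #123.
#144: 0→4
#116: 4→9
#137: 9→18
#102: 18→28
#130: 28→40
#109: 40→55
#123: 55→71
Sum = 4+9+18+28+40+55+71 = 225.
EDD (increasing due date): #130 #137 #123 #109 #102 #144 #116.
#130: 0→12
#137: 12→21
#123: 21→37
#109: 37→52
#102: 52→62
#144: 62→66
#116: 66→71
Sum = 12+21+37+52+62+66+71 = 321.
Difference = 225 − 321 = -96.

-96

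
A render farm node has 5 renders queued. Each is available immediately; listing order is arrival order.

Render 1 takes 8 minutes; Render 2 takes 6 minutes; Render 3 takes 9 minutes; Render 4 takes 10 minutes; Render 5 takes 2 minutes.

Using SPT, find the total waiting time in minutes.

SPT (increasing processing time): Render 5 Render 2 Render 1 Render 3 Render 4.
Render 5: waits 0, runs 0→2
Render 2: waits 2, runs 2→8
Render 1: waits 8, runs 8→16
Render 3: waits 16, runs 16→25
Render 4: waits 25, runs 25→35
Sum = 0+2+8+16+25 = 51.

51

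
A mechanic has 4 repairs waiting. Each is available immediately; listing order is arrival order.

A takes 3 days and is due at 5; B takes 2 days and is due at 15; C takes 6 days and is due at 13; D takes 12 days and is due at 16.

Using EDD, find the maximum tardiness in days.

7

EDD (increasing due date): A C B D.
A: 0→3, due 5, tardiness 0
C: 3→9, due 13, tardiness 0
B: 9→11, due 15, tardiness 0
D: 11→23, due 16, tardiness 7
Maximum = 7.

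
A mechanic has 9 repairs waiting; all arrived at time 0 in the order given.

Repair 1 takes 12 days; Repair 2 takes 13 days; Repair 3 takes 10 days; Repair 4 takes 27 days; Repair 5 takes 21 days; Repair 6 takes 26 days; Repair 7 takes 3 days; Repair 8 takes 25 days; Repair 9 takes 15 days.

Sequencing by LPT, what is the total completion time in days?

LPT (decreasing processing time): Repair 4 Repair 6 Repair 8 Repair 5 Repair 9 Repair 2 Repair 1 Repair 3 Repair 7.
Repair 4: 0→27
Repair 6: 27→53
Repair 8: 53→78
Repair 5: 78→99
Repair 9: 99→114
Repair 2: 114→127
Repair 1: 127→139
Repair 3: 139→149
Repair 7: 149→152
Sum = 27+53+78+99+114+127+139+149+152 = 938.

938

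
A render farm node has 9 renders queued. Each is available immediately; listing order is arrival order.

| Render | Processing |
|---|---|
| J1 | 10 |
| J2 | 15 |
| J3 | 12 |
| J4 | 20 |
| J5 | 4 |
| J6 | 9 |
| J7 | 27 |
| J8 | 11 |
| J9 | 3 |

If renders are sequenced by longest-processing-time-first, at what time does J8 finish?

85

LPT (decreasing processing time): J7 J4 J2 J3 J8 J1 J6 J5 J9.
J7: 0→27
J4: 27→47
J2: 47→62
J3: 62→74
J8: 74→85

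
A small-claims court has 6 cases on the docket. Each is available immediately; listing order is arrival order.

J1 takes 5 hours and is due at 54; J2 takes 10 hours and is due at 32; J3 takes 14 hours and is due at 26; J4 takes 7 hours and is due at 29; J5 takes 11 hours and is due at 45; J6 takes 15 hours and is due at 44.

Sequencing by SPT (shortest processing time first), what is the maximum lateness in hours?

SPT (increasing processing time): J1 J4 J2 J5 J3 J6.
J1: 0→5, due 54, lateness -49
J4: 5→12, due 29, lateness -17
J2: 12→22, due 32, lateness -10
J5: 22→33, due 45, lateness -12
J3: 33→47, due 26, lateness 21
J6: 47→62, due 44, lateness 18
Maximum = 21.

21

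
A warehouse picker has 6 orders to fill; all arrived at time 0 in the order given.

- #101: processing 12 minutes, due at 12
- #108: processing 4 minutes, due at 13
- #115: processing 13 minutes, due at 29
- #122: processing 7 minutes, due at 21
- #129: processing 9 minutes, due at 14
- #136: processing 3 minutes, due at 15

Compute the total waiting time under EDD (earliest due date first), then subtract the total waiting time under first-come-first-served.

-22

EDD (increasing due date): #101 #108 #129 #136 #122 #115.
#101: waits 0, runs 0→12
#108: waits 12, runs 12→16
#129: waits 16, runs 16→25
#136: waits 25, runs 25→28
#122: waits 28, runs 28→35
#115: waits 35, runs 35→48
Sum = 0+12+16+25+28+35 = 116.
FIFO (arrival order): #101 #108 #115 #122 #129 #136.
#101: waits 0, runs 0→12
#108: waits 12, runs 12→16
#115: waits 16, runs 16→29
#122: waits 29, runs 29→36
#129: waits 36, runs 36→45
#136: waits 45, runs 45→48
Sum = 0+12+16+29+36+45 = 138.
Difference = 116 − 138 = -22.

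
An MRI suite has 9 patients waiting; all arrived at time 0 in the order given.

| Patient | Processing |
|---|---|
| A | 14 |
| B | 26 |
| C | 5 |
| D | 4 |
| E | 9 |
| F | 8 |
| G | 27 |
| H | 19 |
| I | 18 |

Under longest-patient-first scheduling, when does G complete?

27

LPT (decreasing processing time): G B H I A E F C D.
G: 0→27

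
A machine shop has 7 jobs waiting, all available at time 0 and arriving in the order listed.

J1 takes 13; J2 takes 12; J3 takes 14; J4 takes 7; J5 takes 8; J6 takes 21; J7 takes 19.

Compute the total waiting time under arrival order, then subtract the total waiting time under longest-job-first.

-96

FIFO (arrival order): J1 J2 J3 J4 J5 J6 J7.
J1: waits 0, runs 0→13
J2: waits 13, runs 13→25
J3: waits 25, runs 25→39
J4: waits 39, runs 39→46
J5: waits 46, runs 46→54
J6: waits 54, runs 54→75
J7: waits 75, runs 75→94
Sum = 0+13+25+39+46+54+75 = 252.
LPT (decreasing processing time): J6 J7 J3 J1 J2 J5 J4.
J6: waits 0, runs 0→21
J7: waits 21, runs 21→40
J3: waits 40, runs 40→54
J1: waits 54, runs 54→67
J2: waits 67, runs 67→79
J5: waits 79, runs 79→87
J4: waits 87, runs 87→94
Sum = 0+21+40+54+67+79+87 = 348.
Difference = 252 − 348 = -96.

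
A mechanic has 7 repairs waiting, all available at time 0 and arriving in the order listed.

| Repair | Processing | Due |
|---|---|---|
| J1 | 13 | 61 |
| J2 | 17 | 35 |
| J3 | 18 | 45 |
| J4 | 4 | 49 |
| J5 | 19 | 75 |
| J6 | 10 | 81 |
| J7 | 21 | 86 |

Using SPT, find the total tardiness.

48

SPT (increasing processing time): J4 J6 J1 J2 J3 J5 J7.
J4: 0→4, due 49, tardiness 0
J6: 4→14, due 81, tardiness 0
J1: 14→27, due 61, tardiness 0
J2: 27→44, due 35, tardiness 9
J3: 44→62, due 45, tardiness 17
J5: 62→81, due 75, tardiness 6
J7: 81→102, due 86, tardiness 16
Sum = 0+0+0+9+17+6+16 = 48.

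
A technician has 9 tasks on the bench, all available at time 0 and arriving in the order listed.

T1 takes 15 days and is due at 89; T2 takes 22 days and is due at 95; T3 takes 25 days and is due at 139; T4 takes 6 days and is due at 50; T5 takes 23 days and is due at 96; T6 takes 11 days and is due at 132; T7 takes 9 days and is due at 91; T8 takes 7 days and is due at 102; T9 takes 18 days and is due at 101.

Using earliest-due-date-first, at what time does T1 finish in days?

21

EDD (increasing due date): T4 T1 T7 T2 T5 T9 T8 T6 T3.
T4: 0→6
T1: 6→21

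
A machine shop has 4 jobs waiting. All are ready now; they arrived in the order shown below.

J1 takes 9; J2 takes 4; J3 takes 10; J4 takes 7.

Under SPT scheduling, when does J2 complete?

SPT (increasing processing time): J2 J4 J1 J3.
J2: 0→4

4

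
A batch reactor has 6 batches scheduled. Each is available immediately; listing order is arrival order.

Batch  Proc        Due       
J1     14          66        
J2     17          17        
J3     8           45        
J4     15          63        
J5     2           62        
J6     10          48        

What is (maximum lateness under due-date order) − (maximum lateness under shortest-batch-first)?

EDD (increasing due date): J2 J3 J6 J5 J4 J1.
J2: 0→17, due 17, lateness 0
J3: 17→25, due 45, lateness -20
J6: 25→35, due 48, lateness -13
J5: 35→37, due 62, lateness -25
J4: 37→52, due 63, lateness -11
J1: 52→66, due 66, lateness 0
Maximum = 0.
SPT (increasing processing time): J5 J3 J6 J1 J4 J2.
J5: 0→2, due 62, lateness -60
J3: 2→10, due 45, lateness -35
J6: 10→20, due 48, lateness -28
J1: 20→34, due 66, lateness -32
J4: 34→49, due 63, lateness -14
J2: 49→66, due 17, lateness 49
Maximum = 49.
Difference = 0 − 49 = -49.

-49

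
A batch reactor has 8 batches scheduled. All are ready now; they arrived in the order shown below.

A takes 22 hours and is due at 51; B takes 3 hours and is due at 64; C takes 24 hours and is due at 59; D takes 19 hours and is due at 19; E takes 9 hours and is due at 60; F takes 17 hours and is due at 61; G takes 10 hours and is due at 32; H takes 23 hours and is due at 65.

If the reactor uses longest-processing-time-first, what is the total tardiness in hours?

LPT (decreasing processing time): C H A D F G E B.
C: 0→24, due 59, tardiness 0
H: 24→47, due 65, tardiness 0
A: 47→69, due 51, tardiness 18
D: 69→88, due 19, tardiness 69
F: 88→105, due 61, tardiness 44
G: 105→115, due 32, tardiness 83
E: 115→124, due 60, tardiness 64
B: 124→127, due 64, tardiness 63
Sum = 0+0+18+69+44+83+64+63 = 341.

341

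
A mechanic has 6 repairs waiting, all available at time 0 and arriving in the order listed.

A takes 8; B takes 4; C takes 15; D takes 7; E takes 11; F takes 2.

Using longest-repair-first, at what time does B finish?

45

LPT (decreasing processing time): C E A D B F.
C: 0→15
E: 15→26
A: 26→34
D: 34→41
B: 41→45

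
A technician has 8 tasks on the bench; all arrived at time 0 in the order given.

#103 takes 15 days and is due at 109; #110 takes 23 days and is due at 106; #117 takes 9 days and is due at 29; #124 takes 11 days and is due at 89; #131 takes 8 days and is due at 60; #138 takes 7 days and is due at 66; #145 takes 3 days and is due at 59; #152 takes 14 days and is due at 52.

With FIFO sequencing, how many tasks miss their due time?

FIFO (arrival order): #103 #110 #117 #124 #131 #138 #145 #152.
#103: 0→15, due 109, tardiness 0
#110: 15→38, due 106, tardiness 0
#117: 38→47, due 29, tardiness 18
#124: 47→58, due 89, tardiness 0
#131: 58→66, due 60, tardiness 6
#138: 66→73, due 66, tardiness 7
#145: 73→76, due 59, tardiness 17
#152: 76→90, due 52, tardiness 38
Late tasks: 5.

5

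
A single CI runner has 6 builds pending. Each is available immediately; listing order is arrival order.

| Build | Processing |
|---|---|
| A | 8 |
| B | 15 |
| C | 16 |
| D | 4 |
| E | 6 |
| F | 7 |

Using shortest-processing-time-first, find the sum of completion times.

SPT (increasing processing time): D E F A B C.
D: 0→4
E: 4→10
F: 10→17
A: 17→25
B: 25→40
C: 40→56
Sum = 4+10+17+25+40+56 = 152.

152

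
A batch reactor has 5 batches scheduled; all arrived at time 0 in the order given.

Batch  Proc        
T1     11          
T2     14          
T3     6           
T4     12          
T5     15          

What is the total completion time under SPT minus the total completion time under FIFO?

SPT (increasing processing time): T3 T1 T4 T2 T5.
T3: 0→6
T1: 6→17
T4: 17→29
T2: 29→43
T5: 43→58
Sum = 6+17+29+43+58 = 153.
FIFO (arrival order): T1 T2 T3 T4 T5.
T1: 0→11
T2: 11→25
T3: 25→31
T4: 31→43
T5: 43→58
Sum = 11+25+31+43+58 = 168.
Difference = 153 − 168 = -15.

-15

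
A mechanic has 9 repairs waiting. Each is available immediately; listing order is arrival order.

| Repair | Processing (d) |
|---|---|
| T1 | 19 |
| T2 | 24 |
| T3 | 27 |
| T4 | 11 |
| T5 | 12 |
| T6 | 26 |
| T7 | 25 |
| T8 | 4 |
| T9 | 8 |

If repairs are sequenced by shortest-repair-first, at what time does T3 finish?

SPT (increasing processing time): T8 T9 T4 T5 T1 T2 T7 T6 T3.
T8: 0→4
T9: 4→12
T4: 12→23
T5: 23→35
T1: 35→54
T2: 54→78
T7: 78→103
T6: 103→129
T3: 129→156

156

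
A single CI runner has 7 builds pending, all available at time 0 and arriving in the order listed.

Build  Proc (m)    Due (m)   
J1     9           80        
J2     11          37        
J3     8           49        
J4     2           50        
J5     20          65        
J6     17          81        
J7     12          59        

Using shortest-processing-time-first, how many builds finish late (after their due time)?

1

SPT (increasing processing time): J4 J3 J1 J2 J7 J6 J5.
J4: 0→2, due 50, tardiness 0
J3: 2→10, due 49, tardiness 0
J1: 10→19, due 80, tardiness 0
J2: 19→30, due 37, tardiness 0
J7: 30→42, due 59, tardiness 0
J6: 42→59, due 81, tardiness 0
J5: 59→79, due 65, tardiness 14
Late builds: 1.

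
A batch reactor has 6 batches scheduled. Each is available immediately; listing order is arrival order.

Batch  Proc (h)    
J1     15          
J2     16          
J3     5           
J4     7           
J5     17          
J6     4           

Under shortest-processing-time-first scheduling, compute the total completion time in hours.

171

SPT (increasing processing time): J6 J3 J4 J1 J2 J5.
J6: 0→4
J3: 4→9
J4: 9→16
J1: 16→31
J2: 31→47
J5: 47→64
Sum = 4+9+16+31+47+64 = 171.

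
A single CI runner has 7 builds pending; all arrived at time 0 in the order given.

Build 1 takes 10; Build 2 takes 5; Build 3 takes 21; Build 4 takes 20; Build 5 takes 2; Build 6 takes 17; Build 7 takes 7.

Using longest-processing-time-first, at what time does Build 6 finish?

58

LPT (decreasing processing time): Build 3 Build 4 Build 6 Build 1 Build 7 Build 2 Build 5.
Build 3: 0→21
Build 4: 21→41
Build 6: 41→58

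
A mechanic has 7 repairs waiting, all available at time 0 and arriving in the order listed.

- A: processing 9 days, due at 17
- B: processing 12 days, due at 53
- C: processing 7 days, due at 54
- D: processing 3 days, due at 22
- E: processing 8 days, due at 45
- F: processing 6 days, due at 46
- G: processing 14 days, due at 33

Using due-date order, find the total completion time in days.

232

EDD (increasing due date): A D G E F B C.
A: 0→9
D: 9→12
G: 12→26
E: 26→34
F: 34→40
B: 40→52
C: 52→59
Sum = 9+12+26+34+40+52+59 = 232.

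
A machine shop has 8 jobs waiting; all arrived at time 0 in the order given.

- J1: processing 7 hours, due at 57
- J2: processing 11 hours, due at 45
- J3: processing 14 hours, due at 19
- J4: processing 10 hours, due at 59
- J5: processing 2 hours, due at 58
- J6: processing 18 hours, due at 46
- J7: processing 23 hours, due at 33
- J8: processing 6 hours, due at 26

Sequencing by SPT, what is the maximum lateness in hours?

SPT (increasing processing time): J5 J8 J1 J4 J2 J3 J6 J7.
J5: 0→2, due 58, lateness -56
J8: 2→8, due 26, lateness -18
J1: 8→15, due 57, lateness -42
J4: 15→25, due 59, lateness -34
J2: 25→36, due 45, lateness -9
J3: 36→50, due 19, lateness 31
J6: 50→68, due 46, lateness 22
J7: 68→91, due 33, lateness 58
Maximum = 58.

58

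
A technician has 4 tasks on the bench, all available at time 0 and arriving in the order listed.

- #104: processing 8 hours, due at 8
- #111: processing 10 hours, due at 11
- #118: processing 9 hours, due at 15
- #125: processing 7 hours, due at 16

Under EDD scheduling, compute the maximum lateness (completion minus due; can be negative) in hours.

18

EDD (increasing due date): #104 #111 #118 #125.
#104: 0→8, due 8, lateness 0
#111: 8→18, due 11, lateness 7
#118: 18→27, due 15, lateness 12
#125: 27→34, due 16, lateness 18
Maximum = 18.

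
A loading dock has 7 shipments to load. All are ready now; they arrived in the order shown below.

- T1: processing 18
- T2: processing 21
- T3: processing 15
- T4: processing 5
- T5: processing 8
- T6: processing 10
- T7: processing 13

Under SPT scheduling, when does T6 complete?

SPT (increasing processing time): T4 T5 T6 T7 T3 T1 T2.
T4: 0→5
T5: 5→13
T6: 13→23

23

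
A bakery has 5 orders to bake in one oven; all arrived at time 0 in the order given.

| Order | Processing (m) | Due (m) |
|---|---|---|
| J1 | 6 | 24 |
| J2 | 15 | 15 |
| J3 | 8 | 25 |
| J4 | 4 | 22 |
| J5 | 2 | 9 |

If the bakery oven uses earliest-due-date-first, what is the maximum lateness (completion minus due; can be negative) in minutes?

EDD (increasing due date): J5 J2 J4 J1 J3.
J5: 0→2, due 9, lateness -7
J2: 2→17, due 15, lateness 2
J4: 17→21, due 22, lateness -1
J1: 21→27, due 24, lateness 3
J3: 27→35, due 25, lateness 10
Maximum = 10.

10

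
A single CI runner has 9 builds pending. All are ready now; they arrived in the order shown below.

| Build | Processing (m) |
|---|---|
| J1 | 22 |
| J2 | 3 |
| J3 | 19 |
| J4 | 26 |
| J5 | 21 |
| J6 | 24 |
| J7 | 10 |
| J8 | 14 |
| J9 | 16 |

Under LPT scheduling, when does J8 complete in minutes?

142

LPT (decreasing processing time): J4 J6 J1 J5 J3 J9 J8 J7 J2.
J4: 0→26
J6: 26→50
J1: 50→72
J5: 72→93
J3: 93→112
J9: 112→128
J8: 128→142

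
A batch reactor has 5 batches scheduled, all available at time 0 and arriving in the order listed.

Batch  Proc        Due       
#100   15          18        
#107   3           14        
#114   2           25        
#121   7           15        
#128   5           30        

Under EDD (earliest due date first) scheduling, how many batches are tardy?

3

EDD (increasing due date): #107 #121 #100 #114 #128.
#107: 0→3, due 14, tardiness 0
#121: 3→10, due 15, tardiness 0
#100: 10→25, due 18, tardiness 7
#114: 25→27, due 25, tardiness 2
#128: 27→32, due 30, tardiness 2
Late batches: 3.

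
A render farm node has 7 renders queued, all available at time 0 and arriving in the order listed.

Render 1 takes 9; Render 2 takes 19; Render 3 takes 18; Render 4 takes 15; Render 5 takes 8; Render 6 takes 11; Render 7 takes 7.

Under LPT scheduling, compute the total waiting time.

LPT (decreasing processing time): Render 2 Render 3 Render 4 Render 6 Render 1 Render 5 Render 7.
Render 2: waits 0, runs 0→19
Render 3: waits 19, runs 19→37
Render 4: waits 37, runs 37→52
Render 6: waits 52, runs 52→63
Render 1: waits 63, runs 63→72
Render 5: waits 72, runs 72→80
Render 7: waits 80, runs 80→87
Sum = 0+19+37+52+63+72+80 = 323.

323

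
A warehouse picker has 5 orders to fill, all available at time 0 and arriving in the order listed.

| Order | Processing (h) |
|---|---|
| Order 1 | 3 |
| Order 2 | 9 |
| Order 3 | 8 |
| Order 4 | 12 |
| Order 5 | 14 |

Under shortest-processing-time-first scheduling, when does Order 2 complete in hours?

SPT (increasing processing time): Order 1 Order 3 Order 2 Order 4 Order 5.
Order 1: 0→3
Order 3: 3→11
Order 2: 11→20

20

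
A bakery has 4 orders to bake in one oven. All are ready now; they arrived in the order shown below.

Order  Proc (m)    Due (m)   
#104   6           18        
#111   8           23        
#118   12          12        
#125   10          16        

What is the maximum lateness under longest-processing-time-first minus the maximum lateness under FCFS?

-2

LPT (decreasing processing time): #118 #125 #111 #104.
#118: 0→12, due 12, lateness 0
#125: 12→22, due 16, lateness 6
#111: 22→30, due 23, lateness 7
#104: 30→36, due 18, lateness 18
Maximum = 18.
FIFO (arrival order): #104 #111 #118 #125.
#104: 0→6, due 18, lateness -12
#111: 6→14, due 23, lateness -9
#118: 14→26, due 12, lateness 14
#125: 26→36, due 16, lateness 20
Maximum = 20.
Difference = 18 − 20 = -2.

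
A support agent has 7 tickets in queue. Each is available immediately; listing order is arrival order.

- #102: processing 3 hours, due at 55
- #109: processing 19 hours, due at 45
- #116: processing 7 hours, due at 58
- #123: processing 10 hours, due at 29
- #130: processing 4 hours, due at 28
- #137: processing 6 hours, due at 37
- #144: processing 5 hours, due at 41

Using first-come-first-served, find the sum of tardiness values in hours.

FIFO (arrival order): #102 #109 #116 #123 #130 #137 #144.
#102: 0→3, due 55, tardiness 0
#109: 3→22, due 45, tardiness 0
#116: 22→29, due 58, tardiness 0
#123: 29→39, due 29, tardiness 10
#130: 39→43, due 28, tardiness 15
#137: 43→49, due 37, tardiness 12
#144: 49→54, due 41, tardiness 13
Sum = 0+0+0+10+15+12+13 = 50.

50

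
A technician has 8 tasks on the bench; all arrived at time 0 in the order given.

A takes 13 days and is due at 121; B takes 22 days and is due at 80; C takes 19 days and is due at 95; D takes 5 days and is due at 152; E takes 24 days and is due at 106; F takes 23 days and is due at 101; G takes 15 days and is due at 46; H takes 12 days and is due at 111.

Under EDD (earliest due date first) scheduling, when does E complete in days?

EDD (increasing due date): G B C F E H A D.
G: 0→15
B: 15→37
C: 37→56
F: 56→79
E: 79→103

103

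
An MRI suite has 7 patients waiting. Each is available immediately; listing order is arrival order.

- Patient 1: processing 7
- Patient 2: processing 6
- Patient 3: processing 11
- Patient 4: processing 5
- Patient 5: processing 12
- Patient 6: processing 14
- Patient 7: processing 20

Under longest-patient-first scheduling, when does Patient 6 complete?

34

LPT (decreasing processing time): Patient 7 Patient 6 Patient 5 Patient 3 Patient 1 Patient 2 Patient 4.
Patient 7: 0→20
Patient 6: 20→34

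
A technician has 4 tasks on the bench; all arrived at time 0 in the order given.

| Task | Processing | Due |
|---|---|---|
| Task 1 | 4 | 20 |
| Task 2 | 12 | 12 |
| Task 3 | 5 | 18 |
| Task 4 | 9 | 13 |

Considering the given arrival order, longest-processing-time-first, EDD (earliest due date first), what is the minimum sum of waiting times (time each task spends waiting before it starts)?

FIFO (arrival order): Task 1 Task 2 Task 3 Task 4.
Task 1: waits 0, runs 0→4
Task 2: waits 4, runs 4→16
Task 3: waits 16, runs 16→21
Task 4: waits 21, runs 21→30
Sum = 0+4+16+21 = 41.
LPT (decreasing processing time): Task 2 Task 4 Task 3 Task 1.
Task 2: waits 0, runs 0→12
Task 4: waits 12, runs 12→21
Task 3: waits 21, runs 21→26
Task 1: waits 26, runs 26→30
Sum = 0+12+21+26 = 59.
EDD (increasing due date): Task 2 Task 4 Task 3 Task 1.
Task 2: waits 0, runs 0→12
Task 4: waits 12, runs 12→21
Task 3: waits 21, runs 21→26
Task 1: waits 26, runs 26→30
Sum = 0+12+21+26 = 59.
FIFO 41, LPT 59, EDD 59 → minimum 41.

41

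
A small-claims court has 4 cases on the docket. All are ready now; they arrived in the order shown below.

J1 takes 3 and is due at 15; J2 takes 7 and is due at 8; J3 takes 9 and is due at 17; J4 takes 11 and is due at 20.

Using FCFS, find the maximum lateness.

FIFO (arrival order): J1 J2 J3 J4.
J1: 0→3, due 15, lateness -12
J2: 3→10, due 8, lateness 2
J3: 10→19, due 17, lateness 2
J4: 19→30, due 20, lateness 10
Maximum = 10.

10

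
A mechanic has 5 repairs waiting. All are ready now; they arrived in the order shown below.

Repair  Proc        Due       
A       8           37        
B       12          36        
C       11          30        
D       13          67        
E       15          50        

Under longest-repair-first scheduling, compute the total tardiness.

LPT (decreasing processing time): E D B C A.
E: 0→15, due 50, tardiness 0
D: 15→28, due 67, tardiness 0
B: 28→40, due 36, tardiness 4
C: 40→51, due 30, tardiness 21
A: 51→59, due 37, tardiness 22
Sum = 0+0+4+21+22 = 47.

47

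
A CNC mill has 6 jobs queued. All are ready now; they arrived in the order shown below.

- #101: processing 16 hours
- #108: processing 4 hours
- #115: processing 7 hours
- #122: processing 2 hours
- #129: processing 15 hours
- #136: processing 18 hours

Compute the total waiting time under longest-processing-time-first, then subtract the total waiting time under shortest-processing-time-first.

124

LPT (decreasing processing time): #136 #101 #129 #115 #108 #122.
#136: waits 0, runs 0→18
#101: waits 18, runs 18→34
#129: waits 34, runs 34→49
#115: waits 49, runs 49→56
#108: waits 56, runs 56→60
#122: waits 60, runs 60→62
Sum = 0+18+34+49+56+60 = 217.
SPT (increasing processing time): #122 #108 #115 #129 #101 #136.
#122: waits 0, runs 0→2
#108: waits 2, runs 2→6
#115: waits 6, runs 6→13
#129: waits 13, runs 13→28
#101: waits 28, runs 28→44
#136: waits 44, runs 44→62
Sum = 0+2+6+13+28+44 = 93.
Difference = 217 − 93 = 124.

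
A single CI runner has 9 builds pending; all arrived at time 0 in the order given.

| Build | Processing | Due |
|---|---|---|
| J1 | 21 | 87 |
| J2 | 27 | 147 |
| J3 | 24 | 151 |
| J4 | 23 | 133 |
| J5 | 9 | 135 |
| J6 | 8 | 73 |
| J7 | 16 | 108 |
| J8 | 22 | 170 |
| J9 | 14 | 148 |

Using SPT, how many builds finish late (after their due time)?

SPT (increasing processing time): J6 J5 J9 J7 J1 J8 J4 J3 J2.
J6: 0→8, due 73, tardiness 0
J5: 8→17, due 135, tardiness 0
J9: 17→31, due 148, tardiness 0
J7: 31→47, due 108, tardiness 0
J1: 47→68, due 87, tardiness 0
J8: 68→90, due 170, tardiness 0
J4: 90→113, due 133, tardiness 0
J3: 113→137, due 151, tardiness 0
J2: 137→164, due 147, tardiness 17
Late builds: 1.

1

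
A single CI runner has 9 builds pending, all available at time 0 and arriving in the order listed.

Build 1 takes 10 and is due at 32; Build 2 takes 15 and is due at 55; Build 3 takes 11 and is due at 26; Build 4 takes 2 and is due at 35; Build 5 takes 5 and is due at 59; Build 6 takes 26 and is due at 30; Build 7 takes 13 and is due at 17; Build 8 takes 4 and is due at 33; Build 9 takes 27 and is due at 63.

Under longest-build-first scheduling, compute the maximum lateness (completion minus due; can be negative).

78

LPT (decreasing processing time): Build 9 Build 6 Build 2 Build 7 Build 3 Build 1 Build 5 Build 8 Build 4.
Build 9: 0→27, due 63, lateness -36
Build 6: 27→53, due 30, lateness 23
Build 2: 53→68, due 55, lateness 13
Build 7: 68→81, due 17, lateness 64
Build 3: 81→92, due 26, lateness 66
Build 1: 92→102, due 32, lateness 70
Build 5: 102→107, due 59, lateness 48
Build 8: 107→111, due 33, lateness 78
Build 4: 111→113, due 35, lateness 78
Maximum = 78.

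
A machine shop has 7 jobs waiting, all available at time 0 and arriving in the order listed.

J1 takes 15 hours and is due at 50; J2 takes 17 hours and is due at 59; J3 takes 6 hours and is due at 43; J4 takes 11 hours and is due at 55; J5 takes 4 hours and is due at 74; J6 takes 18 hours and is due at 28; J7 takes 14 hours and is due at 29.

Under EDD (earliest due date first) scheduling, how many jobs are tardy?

EDD (increasing due date): J6 J7 J3 J1 J4 J2 J5.
J6: 0→18, due 28, tardiness 0
J7: 18→32, due 29, tardiness 3
J3: 32→38, due 43, tardiness 0
J1: 38→53, due 50, tardiness 3
J4: 53→64, due 55, tardiness 9
J2: 64→81, due 59, tardiness 22
J5: 81→85, due 74, tardiness 11
Late jobs: 5.

5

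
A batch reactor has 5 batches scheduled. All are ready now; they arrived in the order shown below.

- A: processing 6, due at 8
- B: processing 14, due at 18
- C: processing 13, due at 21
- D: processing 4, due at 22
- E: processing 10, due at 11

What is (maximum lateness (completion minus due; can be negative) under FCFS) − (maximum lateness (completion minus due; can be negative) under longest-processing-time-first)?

1

FIFO (arrival order): A B C D E.
A: 0→6, due 8, lateness -2
B: 6→20, due 18, lateness 2
C: 20→33, due 21, lateness 12
D: 33→37, due 22, lateness 15
E: 37→47, due 11, lateness 36
Maximum = 36.
LPT (decreasing processing time): B C E A D.
B: 0→14, due 18, lateness -4
C: 14→27, due 21, lateness 6
E: 27→37, due 11, lateness 26
A: 37→43, due 8, lateness 35
D: 43→47, due 22, lateness 25
Maximum = 35.
Difference = 36 − 35 = 1.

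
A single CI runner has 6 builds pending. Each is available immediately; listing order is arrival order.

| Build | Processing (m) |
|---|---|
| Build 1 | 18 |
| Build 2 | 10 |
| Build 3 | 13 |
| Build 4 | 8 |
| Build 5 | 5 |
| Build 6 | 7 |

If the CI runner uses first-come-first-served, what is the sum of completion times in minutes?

251

FIFO (arrival order): Build 1 Build 2 Build 3 Build 4 Build 5 Build 6.
Build 1: 0→18
Build 2: 18→28
Build 3: 28→41
Build 4: 41→49
Build 5: 49→54
Build 6: 54→61
Sum = 18+28+41+49+54+61 = 251.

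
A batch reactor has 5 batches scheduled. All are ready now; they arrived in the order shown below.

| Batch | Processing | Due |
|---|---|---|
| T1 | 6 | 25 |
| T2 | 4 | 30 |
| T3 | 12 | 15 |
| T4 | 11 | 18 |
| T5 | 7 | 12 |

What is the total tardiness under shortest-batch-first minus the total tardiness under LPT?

SPT (increasing processing time): T2 T1 T5 T4 T3.
T2: 0→4, due 30, tardiness 0
T1: 4→10, due 25, tardiness 0
T5: 10→17, due 12, tardiness 5
T4: 17→28, due 18, tardiness 10
T3: 28→40, due 15, tardiness 25
Sum = 0+0+5+10+25 = 40.
LPT (decreasing processing time): T3 T4 T5 T1 T2.
T3: 0→12, due 15, tardiness 0
T4: 12→23, due 18, tardiness 5
T5: 23→30, due 12, tardiness 18
T1: 30→36, due 25, tardiness 11
T2: 36→40, due 30, tardiness 10
Sum = 0+5+18+11+10 = 44.
Difference = 40 − 44 = -4.

-4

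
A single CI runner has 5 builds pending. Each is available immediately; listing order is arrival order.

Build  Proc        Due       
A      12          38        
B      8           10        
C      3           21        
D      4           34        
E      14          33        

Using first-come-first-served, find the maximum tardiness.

10

FIFO (arrival order): A B C D E.
A: 0→12, due 38, tardiness 0
B: 12→20, due 10, tardiness 10
C: 20→23, due 21, tardiness 2
D: 23→27, due 34, tardiness 0
E: 27→41, due 33, tardiness 8
Maximum = 10.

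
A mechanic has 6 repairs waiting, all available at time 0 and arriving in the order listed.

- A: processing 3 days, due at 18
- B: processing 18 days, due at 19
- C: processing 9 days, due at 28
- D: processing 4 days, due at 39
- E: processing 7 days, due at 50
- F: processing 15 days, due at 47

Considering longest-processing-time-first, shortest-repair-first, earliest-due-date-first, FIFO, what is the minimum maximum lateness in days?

6

LPT (decreasing processing time): B F C E D A.
B: 0→18, due 19, lateness -1
F: 18→33, due 47, lateness -14
C: 33→42, due 28, lateness 14
E: 42→49, due 50, lateness -1
D: 49→53, due 39, lateness 14
A: 53→56, due 18, lateness 38
Maximum = 38.
SPT (increasing processing time): A D E C F B.
A: 0→3, due 18, lateness -15
D: 3→7, due 39, lateness -32
E: 7→14, due 50, lateness -36
C: 14→23, due 28, lateness -5
F: 23→38, due 47, lateness -9
B: 38→56, due 19, lateness 37
Maximum = 37.
EDD (increasing due date): A B C D F E.
A: 0→3, due 18, lateness -15
B: 3→21, due 19, lateness 2
C: 21→30, due 28, lateness 2
D: 30→34, due 39, lateness -5
F: 34→49, due 47, lateness 2
E: 49→56, due 50, lateness 6
Maximum = 6.
FIFO (arrival order): A B C D E F.
A: 0→3, due 18, lateness -15
B: 3→21, due 19, lateness 2
C: 21→30, due 28, lateness 2
D: 30→34, due 39, lateness -5
E: 34→41, due 50, lateness -9
F: 41→56, due 47, lateness 9
Maximum = 9.
LPT 38, SPT 37, EDD 6, FIFO 9 → minimum 6.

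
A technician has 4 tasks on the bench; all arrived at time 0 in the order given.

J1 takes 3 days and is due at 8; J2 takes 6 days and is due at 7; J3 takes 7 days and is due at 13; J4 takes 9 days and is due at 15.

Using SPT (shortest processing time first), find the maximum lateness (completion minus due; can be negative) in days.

10

SPT (increasing processing time): J1 J2 J3 J4.
J1: 0→3, due 8, lateness -5
J2: 3→9, due 7, lateness 2
J3: 9→16, due 13, lateness 3
J4: 16→25, due 15, lateness 10
Maximum = 10.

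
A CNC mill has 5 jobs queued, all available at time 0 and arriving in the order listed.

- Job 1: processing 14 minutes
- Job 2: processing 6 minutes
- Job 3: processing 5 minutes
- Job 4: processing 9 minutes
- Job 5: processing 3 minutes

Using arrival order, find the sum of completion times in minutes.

FIFO (arrival order): Job 1 Job 2 Job 3 Job 4 Job 5.
Job 1: 0→14
Job 2: 14→20
Job 3: 20→25
Job 4: 25→34
Job 5: 34→37
Sum = 14+20+25+34+37 = 130.

130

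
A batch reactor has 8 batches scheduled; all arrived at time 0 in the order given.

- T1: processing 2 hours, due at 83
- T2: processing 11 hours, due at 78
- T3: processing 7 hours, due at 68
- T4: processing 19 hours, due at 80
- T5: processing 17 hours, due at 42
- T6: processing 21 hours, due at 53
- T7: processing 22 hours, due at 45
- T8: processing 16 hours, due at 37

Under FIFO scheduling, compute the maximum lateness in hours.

FIFO (arrival order): T1 T2 T3 T4 T5 T6 T7 T8.
T1: 0→2, due 83, lateness -81
T2: 2→13, due 78, lateness -65
T3: 13→20, due 68, lateness -48
T4: 20→39, due 80, lateness -41
T5: 39→56, due 42, lateness 14
T6: 56→77, due 53, lateness 24
T7: 77→99, due 45, lateness 54
T8: 99→115, due 37, lateness 78
Maximum = 78.

78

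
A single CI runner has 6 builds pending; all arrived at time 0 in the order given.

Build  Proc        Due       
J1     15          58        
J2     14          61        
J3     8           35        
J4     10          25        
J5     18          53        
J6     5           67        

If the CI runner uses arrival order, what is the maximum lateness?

FIFO (arrival order): J1 J2 J3 J4 J5 J6.
J1: 0→15, due 58, lateness -43
J2: 15→29, due 61, lateness -32
J3: 29→37, due 35, lateness 2
J4: 37→47, due 25, lateness 22
J5: 47→65, due 53, lateness 12
J6: 65→70, due 67, lateness 3
Maximum = 22.

22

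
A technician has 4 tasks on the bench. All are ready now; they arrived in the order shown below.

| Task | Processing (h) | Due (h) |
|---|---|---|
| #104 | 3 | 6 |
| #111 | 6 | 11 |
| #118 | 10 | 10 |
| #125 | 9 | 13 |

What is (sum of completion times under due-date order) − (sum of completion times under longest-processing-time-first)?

-19

EDD (increasing due date): #104 #118 #111 #125.
#104: 0→3
#118: 3→13
#111: 13→19
#125: 19→28
Sum = 3+13+19+28 = 63.
LPT (decreasing processing time): #118 #125 #111 #104.
#118: 0→10
#125: 10→19
#111: 19→25
#104: 25→28
Sum = 10+19+25+28 = 82.
Difference = 63 − 82 = -19.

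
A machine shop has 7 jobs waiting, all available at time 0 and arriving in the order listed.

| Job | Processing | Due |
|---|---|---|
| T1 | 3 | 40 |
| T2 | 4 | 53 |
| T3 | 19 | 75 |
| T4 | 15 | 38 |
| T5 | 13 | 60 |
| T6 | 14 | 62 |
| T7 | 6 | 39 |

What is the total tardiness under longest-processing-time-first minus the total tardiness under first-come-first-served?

LPT (decreasing processing time): T3 T4 T6 T5 T7 T2 T1.
T3: 0→19, due 75, tardiness 0
T4: 19→34, due 38, tardiness 0
T6: 34→48, due 62, tardiness 0
T5: 48→61, due 60, tardiness 1
T7: 61→67, due 39, tardiness 28
T2: 67→71, due 53, tardiness 18
T1: 71→74, due 40, tardiness 34
Sum = 0+0+0+1+28+18+34 = 81.
FIFO (arrival order): T1 T2 T3 T4 T5 T6 T7.
T1: 0→3, due 40, tardiness 0
T2: 3→7, due 53, tardiness 0
T3: 7→26, due 75, tardiness 0
T4: 26→41, due 38, tardiness 3
T5: 41→54, due 60, tardiness 0
T6: 54→68, due 62, tardiness 6
T7: 68→74, due 39, tardiness 35
Sum = 0+0+0+3+0+6+35 = 44.
Difference = 81 − 44 = 37.

37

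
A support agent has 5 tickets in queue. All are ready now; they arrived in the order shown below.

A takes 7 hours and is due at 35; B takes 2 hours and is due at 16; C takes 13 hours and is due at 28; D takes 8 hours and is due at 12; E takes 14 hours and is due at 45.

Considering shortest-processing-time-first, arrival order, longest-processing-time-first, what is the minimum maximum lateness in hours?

5

SPT (increasing processing time): B A D C E.
B: 0→2, due 16, lateness -14
A: 2→9, due 35, lateness -26
D: 9→17, due 12, lateness 5
C: 17→30, due 28, lateness 2
E: 30→44, due 45, lateness -1
Maximum = 5.
FIFO (arrival order): A B C D E.
A: 0→7, due 35, lateness -28
B: 7→9, due 16, lateness -7
C: 9→22, due 28, lateness -6
D: 22→30, due 12, lateness 18
E: 30→44, due 45, lateness -1
Maximum = 18.
LPT (decreasing processing time): E C D A B.
E: 0→14, due 45, lateness -31
C: 14→27, due 28, lateness -1
D: 27→35, due 12, lateness 23
A: 35→42, due 35, lateness 7
B: 42→44, due 16, lateness 28
Maximum = 28.
SPT 5, FIFO 18, LPT 28 → minimum 5.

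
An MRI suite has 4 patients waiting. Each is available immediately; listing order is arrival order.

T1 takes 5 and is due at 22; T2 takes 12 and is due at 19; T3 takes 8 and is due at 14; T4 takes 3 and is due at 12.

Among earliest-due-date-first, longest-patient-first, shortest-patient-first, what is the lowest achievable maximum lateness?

6

EDD (increasing due date): T4 T3 T2 T1.
T4: 0→3, due 12, lateness -9
T3: 3→11, due 14, lateness -3
T2: 11→23, due 19, lateness 4
T1: 23→28, due 22, lateness 6
Maximum = 6.
LPT (decreasing processing time): T2 T3 T1 T4.
T2: 0→12, due 19, lateness -7
T3: 12→20, due 14, lateness 6
T1: 20→25, due 22, lateness 3
T4: 25→28, due 12, lateness 16
Maximum = 16.
SPT (increasing processing time): T4 T1 T3 T2.
T4: 0→3, due 12, lateness -9
T1: 3→8, due 22, lateness -14
T3: 8→16, due 14, lateness 2
T2: 16→28, due 19, lateness 9
Maximum = 9.
EDD 6, LPT 16, SPT 9 → minimum 6.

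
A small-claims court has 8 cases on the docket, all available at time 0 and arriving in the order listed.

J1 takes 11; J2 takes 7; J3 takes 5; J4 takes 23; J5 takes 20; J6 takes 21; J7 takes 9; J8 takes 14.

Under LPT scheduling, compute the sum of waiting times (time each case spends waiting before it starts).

501

LPT (decreasing processing time): J4 J6 J5 J8 J1 J7 J2 J3.
J4: waits 0, runs 0→23
J6: waits 23, runs 23→44
J5: waits 44, runs 44→64
J8: waits 64, runs 64→78
J1: waits 78, runs 78→89
J7: waits 89, runs 89→98
J2: waits 98, runs 98→105
J3: waits 105, runs 105→110
Sum = 0+23+44+64+78+89+98+105 = 501.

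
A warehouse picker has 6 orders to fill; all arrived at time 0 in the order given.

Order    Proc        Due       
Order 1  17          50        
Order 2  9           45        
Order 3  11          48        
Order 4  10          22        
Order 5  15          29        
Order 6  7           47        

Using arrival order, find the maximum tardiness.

33

FIFO (arrival order): Order 1 Order 2 Order 3 Order 4 Order 5 Order 6.
Order 1: 0→17, due 50, tardiness 0
Order 2: 17→26, due 45, tardiness 0
Order 3: 26→37, due 48, tardiness 0
Order 4: 37→47, due 22, tardiness 25
Order 5: 47→62, due 29, tardiness 33
Order 6: 62→69, due 47, tardiness 22
Maximum = 33.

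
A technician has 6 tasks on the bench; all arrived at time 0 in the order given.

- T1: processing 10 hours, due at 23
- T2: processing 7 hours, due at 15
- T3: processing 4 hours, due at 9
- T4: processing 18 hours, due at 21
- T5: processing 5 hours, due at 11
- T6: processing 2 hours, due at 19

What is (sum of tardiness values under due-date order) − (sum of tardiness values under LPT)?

-77

EDD (increasing due date): T3 T5 T2 T6 T4 T1.
T3: 0→4, due 9, tardiness 0
T5: 4→9, due 11, tardiness 0
T2: 9→16, due 15, tardiness 1
T6: 16→18, due 19, tardiness 0
T4: 18→36, due 21, tardiness 15
T1: 36→46, due 23, tardiness 23
Sum = 0+0+1+0+15+23 = 39.
LPT (decreasing processing time): T4 T1 T2 T5 T3 T6.
T4: 0→18, due 21, tardiness 0
T1: 18→28, due 23, tardiness 5
T2: 28→35, due 15, tardiness 20
T5: 35→40, due 11, tardiness 29
T3: 40→44, due 9, tardiness 35
T6: 44→46, due 19, tardiness 27
Sum = 0+5+20+29+35+27 = 116.
Difference = 39 − 116 = -77.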